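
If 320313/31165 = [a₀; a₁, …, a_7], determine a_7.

⌊320313/31165⌋ = 10, remainder 8663
⌊31165/8663⌋ = 3, remainder 5176
⌊8663/5176⌋ = 1, remainder 3487
⌊5176/3487⌋ = 1, remainder 1689
⌊3487/1689⌋ = 2, remainder 109
⌊1689/109⌋ = 15, remainder 54
⌊109/54⌋ = 2, remainder 1
⌊54/1⌋ = 54, remainder 0

54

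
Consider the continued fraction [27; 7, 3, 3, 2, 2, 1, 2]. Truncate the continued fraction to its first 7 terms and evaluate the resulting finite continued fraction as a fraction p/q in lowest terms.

15658/577

a_0 = 27: 27/1
a_1 = 7: 190/7
a_2 = 3: 597/22
a_3 = 3: 1981/73
a_4 = 2: 4559/168
a_5 = 2: 11099/409
a_6 = 1: 15658/577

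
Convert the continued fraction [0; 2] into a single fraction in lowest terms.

Starting at the tail and folding back:
Start with 2.
0 + 1/(2/1) = 0 + 1/2 = 1/2

1/2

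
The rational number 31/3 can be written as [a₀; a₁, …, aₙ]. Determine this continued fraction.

[10; 3]

Apply division with remainder until the remainder is 0:
31 = 10·3 + 1, so a_0 = 10
3 = 3·1 + 0, so a_1 = 3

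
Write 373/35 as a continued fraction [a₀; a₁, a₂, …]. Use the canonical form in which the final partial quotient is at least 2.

Repeatedly divide and take the remainder:
⌊373/35⌋ = 10, remainder 23
⌊35/23⌋ = 1, remainder 12
⌊23/12⌋ = 1, remainder 11
⌊12/11⌋ = 1, remainder 1
⌊11/1⌋ = 11, remainder 0

[10; 1, 1, 1, 11]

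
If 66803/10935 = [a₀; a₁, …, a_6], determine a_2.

6

66803 = 6·10935 + 1193, so a_0 = 6
10935 = 9·1193 + 198, so a_1 = 9
1193 = 6·198 + 5, so a_2 = 6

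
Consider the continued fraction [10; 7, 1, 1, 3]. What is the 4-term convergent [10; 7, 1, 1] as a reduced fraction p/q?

Start with 1.
1 + 1/(1/1) = 1 + 1/1 = 2/1
7 + 1/(2/1) = 7 + 1/2 = 15/2
10 + 1/(15/2) = 10 + 2/15 = 152/15

152/15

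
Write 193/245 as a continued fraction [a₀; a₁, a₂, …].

[0; 1, 3, 1, 2, 2, 7]

⌊193/245⌋ = 0, remainder 193
⌊245/193⌋ = 1, remainder 52
⌊193/52⌋ = 3, remainder 37
⌊52/37⌋ = 1, remainder 15
⌊37/15⌋ = 2, remainder 7
⌊15/7⌋ = 2, remainder 1
⌊7/1⌋ = 7, remainder 0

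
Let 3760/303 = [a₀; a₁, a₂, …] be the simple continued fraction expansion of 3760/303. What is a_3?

⌊3760/303⌋ = 12, remainder 124
⌊303/124⌋ = 2, remainder 55
⌊124/55⌋ = 2, remainder 14
⌊55/14⌋ = 3, remainder 13

3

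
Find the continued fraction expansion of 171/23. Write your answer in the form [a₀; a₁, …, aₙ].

⌊171/23⌋ = 7, remainder 10
⌊23/10⌋ = 2, remainder 3
⌊10/3⌋ = 3, remainder 1
⌊3/1⌋ = 3, remainder 0

[7; 2, 3, 3]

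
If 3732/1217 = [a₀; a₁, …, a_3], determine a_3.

2

Run the Euclidean algorithm, recording each quotient:
⌊3732/1217⌋ = 3, remainder 81
⌊1217/81⌋ = 15, remainder 2
⌊81/2⌋ = 40, remainder 1
⌊2/1⌋ = 2, remainder 0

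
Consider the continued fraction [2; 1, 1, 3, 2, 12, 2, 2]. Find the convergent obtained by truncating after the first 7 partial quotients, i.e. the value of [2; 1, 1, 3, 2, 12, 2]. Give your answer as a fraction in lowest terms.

1061/414

Starting at the tail and folding back:
Start with 2.
12 + 1/(2/1) = 12 + 1/2 = 25/2
2 + 1/(25/2) = 2 + 2/25 = 52/25
3 + 1/(52/25) = 3 + 25/52 = 181/52
1 + 1/(181/52) = 1 + 52/181 = 233/181
1 + 1/(233/181) = 1 + 181/233 = 414/233
2 + 1/(414/233) = 2 + 233/414 = 1061/414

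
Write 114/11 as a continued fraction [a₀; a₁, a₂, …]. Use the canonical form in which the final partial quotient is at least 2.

[10; 2, 1, 3]

114 = 10·11 + 4, so a_0 = 10
11 = 2·4 + 3, so a_1 = 2
4 = 1·3 + 1, so a_2 = 1
3 = 3·1 + 0, so a_3 = 3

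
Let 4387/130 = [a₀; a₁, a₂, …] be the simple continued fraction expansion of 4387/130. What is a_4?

15

⌊4387/130⌋ = 33, remainder 97
⌊130/97⌋ = 1, remainder 33
⌊97/33⌋ = 2, remainder 31
⌊33/31⌋ = 1, remainder 2
⌊31/2⌋ = 15, remainder 1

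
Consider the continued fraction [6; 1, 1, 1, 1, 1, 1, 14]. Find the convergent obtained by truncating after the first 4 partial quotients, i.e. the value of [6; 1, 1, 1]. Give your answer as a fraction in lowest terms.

20/3

Start with 1.
1 + 1/(1/1) = 1 + 1/1 = 2/1
1 + 1/(2/1) = 1 + 1/2 = 3/2
6 + 1/(3/2) = 6 + 2/3 = 20/3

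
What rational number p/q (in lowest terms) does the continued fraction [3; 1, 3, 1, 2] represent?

Start with 2.
1 + 1/(2/1) = 1 + 1/2 = 3/2
3 + 1/(3/2) = 3 + 2/3 = 11/3
1 + 1/(11/3) = 1 + 3/11 = 14/11
3 + 1/(14/11) = 3 + 11/14 = 53/14

53/14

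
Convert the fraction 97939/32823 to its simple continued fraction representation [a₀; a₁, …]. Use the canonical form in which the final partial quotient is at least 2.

97939 = 2·32823 + 32293, so a_0 = 2
32823 = 1·32293 + 530, so a_1 = 1
32293 = 60·530 + 493, so a_2 = 60
530 = 1·493 + 37, so a_3 = 1
493 = 13·37 + 12, so a_4 = 13
37 = 3·12 + 1, so a_5 = 3
12 = 12·1 + 0, so a_6 = 12

[2; 1, 60, 1, 13, 3, 12]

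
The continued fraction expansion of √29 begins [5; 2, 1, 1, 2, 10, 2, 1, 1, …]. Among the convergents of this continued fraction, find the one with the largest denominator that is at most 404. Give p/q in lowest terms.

a_0 = 5: 5/1  (≤ bound)
a_1 = 2: 11/2  (≤ bound)
a_2 = 1: 16/3  (≤ bound)
a_3 = 1: 27/5  (≤ bound)
a_4 = 2: 70/13  (≤ bound)
a_5 = 10: 727/135  (≤ bound)
a_6 = 2: 1524/283  (≤ bound)
a_7 = 1: 2251/418  (> 404, stop)

1524/283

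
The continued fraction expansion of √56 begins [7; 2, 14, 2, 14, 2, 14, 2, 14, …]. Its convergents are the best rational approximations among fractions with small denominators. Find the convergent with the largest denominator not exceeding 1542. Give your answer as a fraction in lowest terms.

a_0 = 7: 7/1  (≤ bound)
a_1 = 2: 15/2  (≤ bound)
a_2 = 14: 217/29  (≤ bound)
a_3 = 2: 449/60  (≤ bound)
a_4 = 14: 6503/869  (≤ bound)
a_5 = 2: 13455/1798  (> 1542, stop)

6503/869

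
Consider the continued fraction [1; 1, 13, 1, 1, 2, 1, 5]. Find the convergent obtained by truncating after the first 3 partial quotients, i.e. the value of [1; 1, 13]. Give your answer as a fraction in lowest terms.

27/14

a_0 = 1: 1/1
a_1 = 1: 2/1
a_2 = 13: 27/14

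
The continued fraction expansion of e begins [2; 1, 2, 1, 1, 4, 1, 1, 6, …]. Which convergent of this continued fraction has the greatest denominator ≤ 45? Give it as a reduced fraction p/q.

a_0 = 2: 2/1  (≤ bound)
a_1 = 1: 3/1  (≤ bound)
a_2 = 2: 8/3  (≤ bound)
a_3 = 1: 11/4  (≤ bound)
a_4 = 1: 19/7  (≤ bound)
a_5 = 4: 87/32  (≤ bound)
a_6 = 1: 106/39  (≤ bound)
a_7 = 1: 193/71  (> 45, stop)

106/39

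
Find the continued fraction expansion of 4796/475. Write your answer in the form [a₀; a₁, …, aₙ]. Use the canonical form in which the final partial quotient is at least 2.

4796 = 10·475 + 46, so a_0 = 10
475 = 10·46 + 15, so a_1 = 10
46 = 3·15 + 1, so a_2 = 3
15 = 15·1 + 0, so a_3 = 15

[10; 10, 3, 15]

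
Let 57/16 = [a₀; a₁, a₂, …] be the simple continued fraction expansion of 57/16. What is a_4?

Apply division with remainder until the remainder is 0:
⌊57/16⌋ = 3, remainder 9
⌊16/9⌋ = 1, remainder 7
⌊9/7⌋ = 1, remainder 2
⌊7/2⌋ = 3, remainder 1
⌊2/1⌋ = 2, remainder 0

2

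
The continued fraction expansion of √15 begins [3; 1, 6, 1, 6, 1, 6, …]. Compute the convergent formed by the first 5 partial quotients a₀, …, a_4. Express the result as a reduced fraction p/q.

213/55

Start with 6.
1 + 1/(6/1) = 1 + 1/6 = 7/6
6 + 1/(7/6) = 6 + 6/7 = 48/7
1 + 1/(48/7) = 1 + 7/48 = 55/48
3 + 1/(55/48) = 3 + 48/55 = 213/55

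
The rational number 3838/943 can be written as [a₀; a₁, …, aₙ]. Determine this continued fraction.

[4; 14, 3, 2, 9]

Run the Euclidean algorithm, recording each quotient:
⌊3838/943⌋ = 4, remainder 66
⌊943/66⌋ = 14, remainder 19
⌊66/19⌋ = 3, remainder 9
⌊19/9⌋ = 2, remainder 1
⌊9/1⌋ = 9, remainder 0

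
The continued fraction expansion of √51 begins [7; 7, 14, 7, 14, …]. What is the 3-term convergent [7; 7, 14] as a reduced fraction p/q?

707/99

Start with 14.
7 + 1/(14/1) = 7 + 1/14 = 99/14
7 + 1/(99/14) = 7 + 14/99 = 707/99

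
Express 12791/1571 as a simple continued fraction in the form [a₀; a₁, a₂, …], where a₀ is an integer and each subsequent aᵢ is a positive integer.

[8; 7, 22, 3, 3]

Repeatedly divide and take the remainder:
12791 = 8·1571 + 223, so a_0 = 8
1571 = 7·223 + 10, so a_1 = 7
223 = 22·10 + 3, so a_2 = 22
10 = 3·3 + 1, so a_3 = 3
3 = 3·1 + 0, so a_4 = 3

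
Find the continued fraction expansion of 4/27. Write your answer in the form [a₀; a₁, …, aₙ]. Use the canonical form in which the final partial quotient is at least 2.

[0; 6, 1, 3]

⌊4/27⌋ = 0, remainder 4
⌊27/4⌋ = 6, remainder 3
⌊4/3⌋ = 1, remainder 1
⌊3/1⌋ = 3, remainder 0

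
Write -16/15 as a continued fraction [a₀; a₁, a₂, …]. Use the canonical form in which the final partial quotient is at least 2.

[-2; 1, 14]

-16 ÷ 15 → quotient -2, remainder 14
15 ÷ 14 → quotient 1, remainder 1
14 ÷ 1 → quotient 14, remainder 0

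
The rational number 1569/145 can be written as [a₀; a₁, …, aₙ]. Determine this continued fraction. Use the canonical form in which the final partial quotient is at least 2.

Apply division with remainder until the remainder is 0:
1569 = 10·145 + 119, so a_0 = 10
145 = 1·119 + 26, so a_1 = 1
119 = 4·26 + 15, so a_2 = 4
26 = 1·15 + 11, so a_3 = 1
15 = 1·11 + 4, so a_4 = 1
11 = 2·4 + 3, so a_5 = 2
4 = 1·3 + 1, so a_6 = 1
3 = 3·1 + 0, so a_7 = 3

[10; 1, 4, 1, 1, 2, 1, 3]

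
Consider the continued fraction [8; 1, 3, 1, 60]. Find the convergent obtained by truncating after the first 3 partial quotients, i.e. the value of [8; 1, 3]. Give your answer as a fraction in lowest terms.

a_0 = 8: 8/1
a_1 = 1: 9/1
a_2 = 3: 35/4

35/4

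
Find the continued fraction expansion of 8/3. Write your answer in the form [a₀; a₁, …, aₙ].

[2; 1, 2]

Run the Euclidean algorithm, recording each quotient:
8 = 2·3 + 2, so a_0 = 2
3 = 1·2 + 1, so a_1 = 1
2 = 2·1 + 0, so a_2 = 2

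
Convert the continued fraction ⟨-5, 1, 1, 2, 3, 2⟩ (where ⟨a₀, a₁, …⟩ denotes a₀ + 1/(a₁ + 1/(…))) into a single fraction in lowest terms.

Collapse the nested fraction from the inside out:
Start with 2.
3 + 1/(2/1) = 3 + 1/2 = 7/2
2 + 1/(7/2) = 2 + 2/7 = 16/7
1 + 1/(16/7) = 1 + 7/16 = 23/16
1 + 1/(23/16) = 1 + 16/23 = 39/23
-5 + 1/(39/23) = -5 + 23/39 = -172/39

-172/39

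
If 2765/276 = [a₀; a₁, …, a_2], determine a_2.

5

2765 ÷ 276 → quotient 10, remainder 5
276 ÷ 5 → quotient 55, remainder 1
5 ÷ 1 → quotient 5, remainder 0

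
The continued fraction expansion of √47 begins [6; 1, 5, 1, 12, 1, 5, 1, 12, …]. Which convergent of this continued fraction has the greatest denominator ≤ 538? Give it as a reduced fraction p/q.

a_0 = 6: 6/1  (≤ bound)
a_1 = 1: 7/1  (≤ bound)
a_2 = 5: 41/6  (≤ bound)
a_3 = 1: 48/7  (≤ bound)
a_4 = 12: 617/90  (≤ bound)
a_5 = 1: 665/97  (≤ bound)
a_6 = 5: 3942/575  (> 538, stop)

665/97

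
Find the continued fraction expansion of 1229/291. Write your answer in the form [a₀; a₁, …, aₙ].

Repeatedly divide and take the remainder:
1229 ÷ 291 → quotient 4, remainder 65
291 ÷ 65 → quotient 4, remainder 31
65 ÷ 31 → quotient 2, remainder 3
31 ÷ 3 → quotient 10, remainder 1
3 ÷ 1 → quotient 3, remainder 0

[4; 4, 2, 10, 3]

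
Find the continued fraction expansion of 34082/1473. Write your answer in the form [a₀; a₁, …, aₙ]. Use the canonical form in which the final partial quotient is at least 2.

[23; 7, 3, 1, 9, 2, 2]

⌊34082/1473⌋ = 23, remainder 203
⌊1473/203⌋ = 7, remainder 52
⌊203/52⌋ = 3, remainder 47
⌊52/47⌋ = 1, remainder 5
⌊47/5⌋ = 9, remainder 2
⌊5/2⌋ = 2, remainder 1
⌊2/1⌋ = 2, remainder 0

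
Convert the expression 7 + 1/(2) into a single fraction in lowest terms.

Start with 2.
7 + 1/(2/1) = 7 + 1/2 = 15/2

15/2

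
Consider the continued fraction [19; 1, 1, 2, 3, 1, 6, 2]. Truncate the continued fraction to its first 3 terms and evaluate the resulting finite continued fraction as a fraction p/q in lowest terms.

39/2

Collapse the nested fraction from the inside out:
Start with 1.
1 + 1/(1/1) = 1 + 1/1 = 2/1
19 + 1/(2/1) = 19 + 1/2 = 39/2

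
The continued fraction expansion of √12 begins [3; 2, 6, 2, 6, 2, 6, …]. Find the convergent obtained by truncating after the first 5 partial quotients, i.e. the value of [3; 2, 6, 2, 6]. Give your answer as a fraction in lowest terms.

a_0 = 3: 3/1
a_1 = 2: 7/2
a_2 = 6: 45/13
a_3 = 2: 97/28
a_4 = 6: 627/181

627/181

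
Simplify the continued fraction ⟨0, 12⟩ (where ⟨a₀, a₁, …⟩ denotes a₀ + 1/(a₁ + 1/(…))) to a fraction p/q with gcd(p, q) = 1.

1/12

Work from the innermost term outward:
Start with 12.
0 + 1/(12/1) = 0 + 1/12 = 1/12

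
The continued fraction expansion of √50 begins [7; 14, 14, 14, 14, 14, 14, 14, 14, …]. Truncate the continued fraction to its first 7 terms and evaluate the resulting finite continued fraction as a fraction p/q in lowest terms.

Build up convergents one term at a time:
a_0 = 7: 7/1
a_1 = 14: 99/14
a_2 = 14: 1393/197
a_3 = 14: 19601/2772
a_4 = 14: 275807/39005
a_5 = 14: 3880899/548842
a_6 = 14: 54608393/7722793

54608393/7722793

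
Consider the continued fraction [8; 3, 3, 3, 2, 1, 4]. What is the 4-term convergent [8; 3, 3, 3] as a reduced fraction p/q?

a_0 = 8: 8/1
a_1 = 3: 25/3
a_2 = 3: 83/10
a_3 = 3: 274/33

274/33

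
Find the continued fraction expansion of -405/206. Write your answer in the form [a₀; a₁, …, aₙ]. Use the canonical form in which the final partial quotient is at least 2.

[-2; 29, 2, 3]

Apply division with remainder until the remainder is 0:
-405 = -2·206 + 7, so a_0 = -2
206 = 29·7 + 3, so a_1 = 29
7 = 2·3 + 1, so a_2 = 2
3 = 3·1 + 0, so a_3 = 3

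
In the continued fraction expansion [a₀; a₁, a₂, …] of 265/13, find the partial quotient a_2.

1

⌊265/13⌋ = 20, remainder 5
⌊13/5⌋ = 2, remainder 3
⌊5/3⌋ = 1, remainder 2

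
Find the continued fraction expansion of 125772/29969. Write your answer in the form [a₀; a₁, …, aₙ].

125772 = 4·29969 + 5896, so a_0 = 4
29969 = 5·5896 + 489, so a_1 = 5
5896 = 12·489 + 28, so a_2 = 12
489 = 17·28 + 13, so a_3 = 17
28 = 2·13 + 2, so a_4 = 2
13 = 6·2 + 1, so a_5 = 6
2 = 2·1 + 0, so a_6 = 2

[4; 5, 12, 17, 2, 6, 2]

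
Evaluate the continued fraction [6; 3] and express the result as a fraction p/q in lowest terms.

Start with 3.
6 + 1/(3/1) = 6 + 1/3 = 19/3

19/3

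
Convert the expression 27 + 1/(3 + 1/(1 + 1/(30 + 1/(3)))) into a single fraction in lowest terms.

a_0 = 27: 27/1
a_1 = 3: 82/3
a_2 = 1: 109/4
a_3 = 30: 3352/123
a_4 = 3: 10165/373

10165/373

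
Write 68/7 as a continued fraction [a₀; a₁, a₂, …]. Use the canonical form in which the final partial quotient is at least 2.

Run the Euclidean algorithm, recording each quotient:
68 = 9·7 + 5, so a_0 = 9
7 = 1·5 + 2, so a_1 = 1
5 = 2·2 + 1, so a_2 = 2
2 = 2·1 + 0, so a_3 = 2

[9; 1, 2, 2]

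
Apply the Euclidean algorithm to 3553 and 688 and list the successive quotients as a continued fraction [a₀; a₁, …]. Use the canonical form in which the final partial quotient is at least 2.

3553 = 5·688 + 113, so a_0 = 5
688 = 6·113 + 10, so a_1 = 6
113 = 11·10 + 3, so a_2 = 11
10 = 3·3 + 1, so a_3 = 3
3 = 3·1 + 0, so a_4 = 3

[5; 6, 11, 3, 3]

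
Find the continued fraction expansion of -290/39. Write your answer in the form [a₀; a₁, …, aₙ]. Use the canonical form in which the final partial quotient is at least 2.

⌊-290/39⌋ = -8, remainder 22
⌊39/22⌋ = 1, remainder 17
⌊22/17⌋ = 1, remainder 5
⌊17/5⌋ = 3, remainder 2
⌊5/2⌋ = 2, remainder 1
⌊2/1⌋ = 2, remainder 0

[-8; 1, 1, 3, 2, 2]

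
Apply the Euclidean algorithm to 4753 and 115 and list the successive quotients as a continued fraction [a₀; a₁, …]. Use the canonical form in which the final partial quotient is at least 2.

4753 ÷ 115 → quotient 41, remainder 38
115 ÷ 38 → quotient 3, remainder 1
38 ÷ 1 → quotient 38, remainder 0

[41; 3, 38]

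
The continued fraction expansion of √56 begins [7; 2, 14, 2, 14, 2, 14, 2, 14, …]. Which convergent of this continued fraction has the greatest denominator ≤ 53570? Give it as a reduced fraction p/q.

List convergents until the denominator exceeds the bound:
a_0 = 7: 7/1  (≤ bound)
a_1 = 2: 15/2  (≤ bound)
a_2 = 14: 217/29  (≤ bound)
a_3 = 2: 449/60  (≤ bound)
a_4 = 14: 6503/869  (≤ bound)
a_5 = 2: 13455/1798  (≤ bound)
a_6 = 14: 194873/26041  (≤ bound)
a_7 = 2: 403201/53880  (> 53570, stop)

194873/26041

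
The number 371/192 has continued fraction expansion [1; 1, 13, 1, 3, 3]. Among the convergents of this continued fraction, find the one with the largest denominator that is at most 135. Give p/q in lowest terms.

114/59

List convergents until the denominator exceeds the bound:
a_0 = 1: 1/1  (≤ bound)
a_1 = 1: 2/1  (≤ bound)
a_2 = 13: 27/14  (≤ bound)
a_3 = 1: 29/15  (≤ bound)
a_4 = 3: 114/59  (≤ bound)
a_5 = 3: 371/192  (> 135, stop)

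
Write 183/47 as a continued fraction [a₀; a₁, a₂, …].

183 ÷ 47 → quotient 3, remainder 42
47 ÷ 42 → quotient 1, remainder 5
42 ÷ 5 → quotient 8, remainder 2
5 ÷ 2 → quotient 2, remainder 1
2 ÷ 1 → quotient 2, remainder 0

[3; 1, 8, 2, 2]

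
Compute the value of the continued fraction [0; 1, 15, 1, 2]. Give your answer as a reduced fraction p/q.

Use the convergent recurrence hₖ = aₖ·hₖ₋₁ + hₖ₋₂ (and likewise for the denominators kₖ):
a_0 = 0: 0/1
a_1 = 1: 1/1
a_2 = 15: 15/16
a_3 = 1: 16/17
a_4 = 2: 47/50

47/50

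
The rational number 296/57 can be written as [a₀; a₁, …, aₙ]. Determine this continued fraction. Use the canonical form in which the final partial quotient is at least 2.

⌊296/57⌋ = 5, remainder 11
⌊57/11⌋ = 5, remainder 2
⌊11/2⌋ = 5, remainder 1
⌊2/1⌋ = 2, remainder 0

[5; 5, 5, 2]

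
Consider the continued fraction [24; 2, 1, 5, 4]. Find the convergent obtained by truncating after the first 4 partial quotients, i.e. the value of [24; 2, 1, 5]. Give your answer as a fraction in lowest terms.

414/17

Work from the innermost term outward:
Start with 5.
1 + 1/(5/1) = 1 + 1/5 = 6/5
2 + 1/(6/5) = 2 + 5/6 = 17/6
24 + 1/(17/6) = 24 + 6/17 = 414/17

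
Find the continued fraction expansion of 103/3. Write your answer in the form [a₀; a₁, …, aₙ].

[34; 3]

103 = 34·3 + 1, so a_0 = 34
3 = 3·1 + 0, so a_1 = 3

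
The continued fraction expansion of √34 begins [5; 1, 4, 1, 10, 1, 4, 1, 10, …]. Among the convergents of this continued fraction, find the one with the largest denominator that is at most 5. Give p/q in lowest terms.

29/5

a_0 = 5: 5/1  (≤ bound)
a_1 = 1: 6/1  (≤ bound)
a_2 = 4: 29/5  (≤ bound)
a_3 = 1: 35/6  (> 5, stop)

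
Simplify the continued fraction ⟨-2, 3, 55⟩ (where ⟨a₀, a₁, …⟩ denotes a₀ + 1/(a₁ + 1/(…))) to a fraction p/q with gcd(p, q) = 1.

Start with 55.
3 + 1/(55/1) = 3 + 1/55 = 166/55
-2 + 1/(166/55) = -2 + 55/166 = -277/166

-277/166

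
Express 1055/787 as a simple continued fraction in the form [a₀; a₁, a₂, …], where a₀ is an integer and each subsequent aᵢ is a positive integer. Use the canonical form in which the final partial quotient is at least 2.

[1; 2, 1, 14, 1, 3, 4]

1055 ÷ 787 → quotient 1, remainder 268
787 ÷ 268 → quotient 2, remainder 251
268 ÷ 251 → quotient 1, remainder 17
251 ÷ 17 → quotient 14, remainder 13
17 ÷ 13 → quotient 1, remainder 4
13 ÷ 4 → quotient 3, remainder 1
4 ÷ 1 → quotient 4, remainder 0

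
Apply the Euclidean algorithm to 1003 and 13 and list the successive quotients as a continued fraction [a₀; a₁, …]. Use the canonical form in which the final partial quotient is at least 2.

⌊1003/13⌋ = 77, remainder 2
⌊13/2⌋ = 6, remainder 1
⌊2/1⌋ = 2, remainder 0

[77; 6, 2]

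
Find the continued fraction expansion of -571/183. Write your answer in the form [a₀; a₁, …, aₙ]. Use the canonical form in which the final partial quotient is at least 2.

[-4; 1, 7, 3, 7]

Run the Euclidean algorithm, recording each quotient:
-571 ÷ 183 → quotient -4, remainder 161
183 ÷ 161 → quotient 1, remainder 22
161 ÷ 22 → quotient 7, remainder 7
22 ÷ 7 → quotient 3, remainder 1
7 ÷ 1 → quotient 7, remainder 0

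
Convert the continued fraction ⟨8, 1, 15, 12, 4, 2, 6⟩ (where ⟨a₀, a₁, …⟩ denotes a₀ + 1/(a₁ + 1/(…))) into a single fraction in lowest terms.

Work from the innermost term outward:
Start with 6.
2 + 1/(6/1) = 2 + 1/6 = 13/6
4 + 1/(13/6) = 4 + 6/13 = 58/13
12 + 1/(58/13) = 12 + 13/58 = 709/58
15 + 1/(709/58) = 15 + 58/709 = 10693/709
1 + 1/(10693/709) = 1 + 709/10693 = 11402/10693
8 + 1/(11402/10693) = 8 + 10693/11402 = 101909/11402

101909/11402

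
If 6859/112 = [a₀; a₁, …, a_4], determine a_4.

3

Run the Euclidean algorithm, recording each quotient:
⌊6859/112⌋ = 61, remainder 27
⌊112/27⌋ = 4, remainder 4
⌊27/4⌋ = 6, remainder 3
⌊4/3⌋ = 1, remainder 1
⌊3/1⌋ = 3, remainder 0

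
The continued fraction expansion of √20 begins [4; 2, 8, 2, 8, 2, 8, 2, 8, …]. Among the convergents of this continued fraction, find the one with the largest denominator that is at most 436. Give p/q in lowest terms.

1364/305

List convergents until the denominator exceeds the bound:
a_0 = 4: 4/1  (≤ bound)
a_1 = 2: 9/2  (≤ bound)
a_2 = 8: 76/17  (≤ bound)
a_3 = 2: 161/36  (≤ bound)
a_4 = 8: 1364/305  (≤ bound)
a_5 = 2: 2889/646  (> 436, stop)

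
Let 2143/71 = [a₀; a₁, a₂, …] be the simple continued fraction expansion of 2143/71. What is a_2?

⌊2143/71⌋ = 30, remainder 13
⌊71/13⌋ = 5, remainder 6
⌊13/6⌋ = 2, remainder 1

2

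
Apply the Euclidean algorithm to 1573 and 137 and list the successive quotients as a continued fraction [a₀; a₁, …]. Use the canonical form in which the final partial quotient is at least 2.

[11; 2, 13, 5]

1573 ÷ 137 → quotient 11, remainder 66
137 ÷ 66 → quotient 2, remainder 5
66 ÷ 5 → quotient 13, remainder 1
5 ÷ 1 → quotient 5, remainder 0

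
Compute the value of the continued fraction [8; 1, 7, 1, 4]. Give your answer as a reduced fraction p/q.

a_0 = 8: 8/1
a_1 = 1: 9/1
a_2 = 7: 71/8
a_3 = 1: 80/9
a_4 = 4: 391/44

391/44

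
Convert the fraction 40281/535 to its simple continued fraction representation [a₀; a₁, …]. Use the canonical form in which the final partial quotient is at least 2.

[75; 3, 2, 3, 22]

40281 = 75·535 + 156, so a_0 = 75
535 = 3·156 + 67, so a_1 = 3
156 = 2·67 + 22, so a_2 = 2
67 = 3·22 + 1, so a_3 = 3
22 = 22·1 + 0, so a_4 = 22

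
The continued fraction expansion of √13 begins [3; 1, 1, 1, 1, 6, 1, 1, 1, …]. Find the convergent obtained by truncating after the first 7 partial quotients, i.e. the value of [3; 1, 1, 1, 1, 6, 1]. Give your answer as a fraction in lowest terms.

a_0 = 3: 3/1
a_1 = 1: 4/1
a_2 = 1: 7/2
a_3 = 1: 11/3
a_4 = 1: 18/5
a_5 = 6: 119/33
a_6 = 1: 137/38

137/38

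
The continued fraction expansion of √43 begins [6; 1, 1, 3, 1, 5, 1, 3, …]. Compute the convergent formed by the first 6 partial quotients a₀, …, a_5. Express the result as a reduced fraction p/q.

Compute successive convergents:
a_0 = 6: 6/1
a_1 = 1: 7/1
a_2 = 1: 13/2
a_3 = 3: 46/7
a_4 = 1: 59/9
a_5 = 5: 341/52

341/52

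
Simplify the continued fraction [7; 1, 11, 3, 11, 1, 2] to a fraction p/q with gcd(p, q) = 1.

10540/1331

a_0 = 7: 7/1
a_1 = 1: 8/1
a_2 = 11: 95/12
a_3 = 3: 293/37
a_4 = 11: 3318/419
a_5 = 1: 3611/456
a_6 = 2: 10540/1331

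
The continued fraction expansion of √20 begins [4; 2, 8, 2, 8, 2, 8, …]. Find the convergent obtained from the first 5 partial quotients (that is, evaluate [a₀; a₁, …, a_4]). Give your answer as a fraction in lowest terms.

Build up convergents one term at a time:
a_0 = 4: 4/1
a_1 = 2: 9/2
a_2 = 8: 76/17
a_3 = 2: 161/36
a_4 = 8: 1364/305

1364/305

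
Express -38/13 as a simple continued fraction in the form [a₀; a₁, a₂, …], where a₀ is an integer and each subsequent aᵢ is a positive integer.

Run the Euclidean algorithm, recording each quotient:
⌊-38/13⌋ = -3, remainder 1
⌊13/1⌋ = 13, remainder 0

[-3; 13]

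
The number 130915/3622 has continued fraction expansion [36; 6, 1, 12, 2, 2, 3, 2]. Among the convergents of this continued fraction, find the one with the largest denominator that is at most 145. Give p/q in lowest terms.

3253/90

List convergents until the denominator exceeds the bound:
a_0 = 36: 36/1  (≤ bound)
a_1 = 6: 217/6  (≤ bound)
a_2 = 1: 253/7  (≤ bound)
a_3 = 12: 3253/90  (≤ bound)
a_4 = 2: 6759/187  (> 145, stop)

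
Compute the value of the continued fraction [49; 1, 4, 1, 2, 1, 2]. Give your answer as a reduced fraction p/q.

Start with 2.
1 + 1/(2/1) = 1 + 1/2 = 3/2
2 + 1/(3/2) = 2 + 2/3 = 8/3
1 + 1/(8/3) = 1 + 3/8 = 11/8
4 + 1/(11/8) = 4 + 8/11 = 52/11
1 + 1/(52/11) = 1 + 11/52 = 63/52
49 + 1/(63/52) = 49 + 52/63 = 3139/63

3139/63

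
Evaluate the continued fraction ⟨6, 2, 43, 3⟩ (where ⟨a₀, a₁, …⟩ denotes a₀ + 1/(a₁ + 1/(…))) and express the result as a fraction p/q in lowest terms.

1708/263

Start with 3.
43 + 1/(3/1) = 43 + 1/3 = 130/3
2 + 1/(130/3) = 2 + 3/130 = 263/130
6 + 1/(263/130) = 6 + 130/263 = 1708/263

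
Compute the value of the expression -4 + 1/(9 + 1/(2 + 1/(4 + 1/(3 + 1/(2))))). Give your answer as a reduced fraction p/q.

-2465/633

Starting at the tail and folding back:
Start with 2.
3 + 1/(2/1) = 3 + 1/2 = 7/2
4 + 1/(7/2) = 4 + 2/7 = 30/7
2 + 1/(30/7) = 2 + 7/30 = 67/30
9 + 1/(67/30) = 9 + 30/67 = 633/67
-4 + 1/(633/67) = -4 + 67/633 = -2465/633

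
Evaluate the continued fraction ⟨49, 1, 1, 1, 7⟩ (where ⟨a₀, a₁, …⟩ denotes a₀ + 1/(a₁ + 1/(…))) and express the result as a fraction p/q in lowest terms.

1142/23

Starting at the tail and folding back:
Start with 7.
1 + 1/(7/1) = 1 + 1/7 = 8/7
1 + 1/(8/7) = 1 + 7/8 = 15/8
1 + 1/(15/8) = 1 + 8/15 = 23/15
49 + 1/(23/15) = 49 + 15/23 = 1142/23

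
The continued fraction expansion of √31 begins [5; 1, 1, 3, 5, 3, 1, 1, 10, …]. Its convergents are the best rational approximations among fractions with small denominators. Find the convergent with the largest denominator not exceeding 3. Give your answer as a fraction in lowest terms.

11/2

a_0 = 5: 5/1  (≤ bound)
a_1 = 1: 6/1  (≤ bound)
a_2 = 1: 11/2  (≤ bound)
a_3 = 3: 39/7  (> 3, stop)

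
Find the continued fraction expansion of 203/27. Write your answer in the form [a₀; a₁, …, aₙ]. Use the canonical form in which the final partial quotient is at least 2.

Run the Euclidean algorithm, recording each quotient:
203 ÷ 27 → quotient 7, remainder 14
27 ÷ 14 → quotient 1, remainder 13
14 ÷ 13 → quotient 1, remainder 1
13 ÷ 1 → quotient 13, remainder 0

[7; 1, 1, 13]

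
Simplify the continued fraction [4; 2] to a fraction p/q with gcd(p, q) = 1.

9/2

Start with 2.
4 + 1/(2/1) = 4 + 1/2 = 9/2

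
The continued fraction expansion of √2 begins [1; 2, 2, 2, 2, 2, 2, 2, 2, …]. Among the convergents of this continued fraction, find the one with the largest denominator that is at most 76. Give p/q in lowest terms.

List convergents until the denominator exceeds the bound:
a_0 = 1: 1/1  (≤ bound)
a_1 = 2: 3/2  (≤ bound)
a_2 = 2: 7/5  (≤ bound)
a_3 = 2: 17/12  (≤ bound)
a_4 = 2: 41/29  (≤ bound)
a_5 = 2: 99/70  (≤ bound)
a_6 = 2: 239/169  (> 76, stop)

99/70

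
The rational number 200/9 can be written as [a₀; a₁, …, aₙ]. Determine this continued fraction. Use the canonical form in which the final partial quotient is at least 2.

⌊200/9⌋ = 22, remainder 2
⌊9/2⌋ = 4, remainder 1
⌊2/1⌋ = 2, remainder 0

[22; 4, 2]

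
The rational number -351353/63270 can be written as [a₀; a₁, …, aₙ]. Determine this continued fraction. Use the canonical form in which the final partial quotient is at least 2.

Apply division with remainder until the remainder is 0:
-351353 ÷ 63270 → quotient -6, remainder 28267
63270 ÷ 28267 → quotient 2, remainder 6736
28267 ÷ 6736 → quotient 4, remainder 1323
6736 ÷ 1323 → quotient 5, remainder 121
1323 ÷ 121 → quotient 10, remainder 113
121 ÷ 113 → quotient 1, remainder 8
113 ÷ 8 → quotient 14, remainder 1
8 ÷ 1 → quotient 8, remainder 0

[-6; 2, 4, 5, 10, 1, 14, 8]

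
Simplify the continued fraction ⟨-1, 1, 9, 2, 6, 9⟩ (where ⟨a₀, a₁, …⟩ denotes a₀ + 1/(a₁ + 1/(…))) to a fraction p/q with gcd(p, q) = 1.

-119/1245

Build up convergents one term at a time:
a_0 = -1: -1/1
a_1 = 1: 0/1
a_2 = 9: -1/10
a_3 = 2: -2/21
a_4 = 6: -13/136
a_5 = 9: -119/1245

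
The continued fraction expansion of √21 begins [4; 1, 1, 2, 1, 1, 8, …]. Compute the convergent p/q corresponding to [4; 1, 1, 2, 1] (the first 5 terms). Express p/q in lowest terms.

Compute successive convergents:
a_0 = 4: 4/1
a_1 = 1: 5/1
a_2 = 1: 9/2
a_3 = 2: 23/5
a_4 = 1: 32/7

32/7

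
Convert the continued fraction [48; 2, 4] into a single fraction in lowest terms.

Start with 4.
2 + 1/(4/1) = 2 + 1/4 = 9/4
48 + 1/(9/4) = 48 + 4/9 = 436/9

436/9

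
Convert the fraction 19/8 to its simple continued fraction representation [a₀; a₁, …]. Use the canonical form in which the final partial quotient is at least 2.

Repeatedly divide and take the remainder:
⌊19/8⌋ = 2, remainder 3
⌊8/3⌋ = 2, remainder 2
⌊3/2⌋ = 1, remainder 1
⌊2/1⌋ = 2, remainder 0

[2; 2, 1, 2]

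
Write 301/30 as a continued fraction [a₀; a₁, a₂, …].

⌊301/30⌋ = 10, remainder 1
⌊30/1⌋ = 30, remainder 0

[10; 30]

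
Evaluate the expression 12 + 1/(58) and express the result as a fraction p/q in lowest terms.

697/58

Use the convergent recurrence hₖ = aₖ·hₖ₋₁ + hₖ₋₂ (and likewise for the denominators kₖ):
a_0 = 12: 12/1
a_1 = 58: 697/58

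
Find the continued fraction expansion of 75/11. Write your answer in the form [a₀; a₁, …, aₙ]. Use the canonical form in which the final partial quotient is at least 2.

⌊75/11⌋ = 6, remainder 9
⌊11/9⌋ = 1, remainder 2
⌊9/2⌋ = 4, remainder 1
⌊2/1⌋ = 2, remainder 0

[6; 1, 4, 2]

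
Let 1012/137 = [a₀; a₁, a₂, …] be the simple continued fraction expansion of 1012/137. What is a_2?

Run the Euclidean algorithm, recording each quotient:
⌊1012/137⌋ = 7, remainder 53
⌊137/53⌋ = 2, remainder 31
⌊53/31⌋ = 1, remainder 22

1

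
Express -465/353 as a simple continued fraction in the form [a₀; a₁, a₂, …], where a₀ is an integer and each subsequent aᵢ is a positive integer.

[-2; 1, 2, 6, 1, 1, 2, 3]

-465 ÷ 353 → quotient -2, remainder 241
353 ÷ 241 → quotient 1, remainder 112
241 ÷ 112 → quotient 2, remainder 17
112 ÷ 17 → quotient 6, remainder 10
17 ÷ 10 → quotient 1, remainder 7
10 ÷ 7 → quotient 1, remainder 3
7 ÷ 3 → quotient 2, remainder 1
3 ÷ 1 → quotient 3, remainder 0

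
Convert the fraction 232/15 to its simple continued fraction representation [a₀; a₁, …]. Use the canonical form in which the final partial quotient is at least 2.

[15; 2, 7]

Repeatedly divide and take the remainder:
232 = 15·15 + 7, so a_0 = 15
15 = 2·7 + 1, so a_1 = 2
7 = 7·1 + 0, so a_2 = 7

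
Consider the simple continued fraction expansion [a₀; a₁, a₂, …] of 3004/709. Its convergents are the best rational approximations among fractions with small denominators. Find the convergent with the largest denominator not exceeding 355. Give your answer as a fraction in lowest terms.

1055/249

a_0 = 4: 4/1  (≤ bound)
a_1 = 4: 17/4  (≤ bound)
a_2 = 4: 72/17  (≤ bound)
a_3 = 1: 89/21  (≤ bound)
a_4 = 1: 161/38  (≤ bound)
a_5 = 5: 894/211  (≤ bound)
a_6 = 1: 1055/249  (≤ bound)
a_7 = 2: 3004/709  (> 355, stop)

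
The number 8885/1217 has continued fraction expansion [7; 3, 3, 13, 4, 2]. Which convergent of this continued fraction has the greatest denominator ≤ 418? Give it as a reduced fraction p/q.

971/133

List convergents until the denominator exceeds the bound:
a_0 = 7: 7/1  (≤ bound)
a_1 = 3: 22/3  (≤ bound)
a_2 = 3: 73/10  (≤ bound)
a_3 = 13: 971/133  (≤ bound)
a_4 = 4: 3957/542  (> 418, stop)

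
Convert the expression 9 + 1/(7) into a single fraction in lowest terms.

64/7

Use the convergent recurrence hₖ = aₖ·hₖ₋₁ + hₖ₋₂ (and likewise for the denominators kₖ):
a_0 = 9: 9/1
a_1 = 7: 64/7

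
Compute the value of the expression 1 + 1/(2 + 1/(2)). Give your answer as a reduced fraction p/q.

Compute successive convergents:
a_0 = 1: 1/1
a_1 = 2: 3/2
a_2 = 2: 7/5

7/5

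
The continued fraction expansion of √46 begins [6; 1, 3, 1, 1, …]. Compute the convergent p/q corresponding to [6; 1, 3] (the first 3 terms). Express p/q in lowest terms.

27/4

Start with 3.
1 + 1/(3/1) = 1 + 1/3 = 4/3
6 + 1/(4/3) = 6 + 3/4 = 27/4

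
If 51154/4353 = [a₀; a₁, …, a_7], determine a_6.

1

51154 ÷ 4353 → quotient 11, remainder 3271
4353 ÷ 3271 → quotient 1, remainder 1082
3271 ÷ 1082 → quotient 3, remainder 25
1082 ÷ 25 → quotient 43, remainder 7
25 ÷ 7 → quotient 3, remainder 4
7 ÷ 4 → quotient 1, remainder 3
4 ÷ 3 → quotient 1, remainder 1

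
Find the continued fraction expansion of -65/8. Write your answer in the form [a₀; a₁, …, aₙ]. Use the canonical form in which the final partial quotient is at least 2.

[-9; 1, 7]

-65 = -9·8 + 7, so a_0 = -9
8 = 1·7 + 1, so a_1 = 1
7 = 7·1 + 0, so a_2 = 7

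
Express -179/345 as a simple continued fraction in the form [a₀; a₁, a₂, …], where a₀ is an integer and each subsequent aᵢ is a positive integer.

[-1; 2, 12, 1, 3, 3]

-179 = -1·345 + 166, so a_0 = -1
345 = 2·166 + 13, so a_1 = 2
166 = 12·13 + 10, so a_2 = 12
13 = 1·10 + 3, so a_3 = 1
10 = 3·3 + 1, so a_4 = 3
3 = 3·1 + 0, so a_5 = 3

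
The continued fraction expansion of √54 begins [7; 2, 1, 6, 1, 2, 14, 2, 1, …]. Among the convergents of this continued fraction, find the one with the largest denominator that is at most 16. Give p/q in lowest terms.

a_0 = 7: 7/1  (≤ bound)
a_1 = 2: 15/2  (≤ bound)
a_2 = 1: 22/3  (≤ bound)
a_3 = 6: 147/20  (> 16, stop)

22/3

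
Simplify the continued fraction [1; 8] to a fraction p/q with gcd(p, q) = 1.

9/8

a_0 = 1: 1/1
a_1 = 8: 9/8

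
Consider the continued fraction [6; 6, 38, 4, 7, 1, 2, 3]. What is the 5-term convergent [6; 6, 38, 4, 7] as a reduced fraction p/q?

Starting at the tail and folding back:
Start with 7.
4 + 1/(7/1) = 4 + 1/7 = 29/7
38 + 1/(29/7) = 38 + 7/29 = 1109/29
6 + 1/(1109/29) = 6 + 29/1109 = 6683/1109
6 + 1/(6683/1109) = 6 + 1109/6683 = 41207/6683

41207/6683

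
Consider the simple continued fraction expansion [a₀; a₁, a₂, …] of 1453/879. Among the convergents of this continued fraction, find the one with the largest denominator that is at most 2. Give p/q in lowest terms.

a_0 = 1: 1/1  (≤ bound)
a_1 = 1: 2/1  (≤ bound)
a_2 = 1: 3/2  (≤ bound)
a_3 = 1: 5/3  (> 2, stop)

3/2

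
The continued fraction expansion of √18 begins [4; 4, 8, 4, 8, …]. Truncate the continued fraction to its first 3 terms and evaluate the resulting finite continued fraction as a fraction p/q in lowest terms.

Start with 8.
4 + 1/(8/1) = 4 + 1/8 = 33/8
4 + 1/(33/8) = 4 + 8/33 = 140/33

140/33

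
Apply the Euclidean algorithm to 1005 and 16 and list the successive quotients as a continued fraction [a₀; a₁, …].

1005 ÷ 16 → quotient 62, remainder 13
16 ÷ 13 → quotient 1, remainder 3
13 ÷ 3 → quotient 4, remainder 1
3 ÷ 1 → quotient 3, remainder 0

[62; 1, 4, 3]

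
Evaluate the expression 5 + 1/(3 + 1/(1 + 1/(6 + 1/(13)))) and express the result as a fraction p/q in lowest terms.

1867/355

a_0 = 5: 5/1
a_1 = 3: 16/3
a_2 = 1: 21/4
a_3 = 6: 142/27
a_4 = 13: 1867/355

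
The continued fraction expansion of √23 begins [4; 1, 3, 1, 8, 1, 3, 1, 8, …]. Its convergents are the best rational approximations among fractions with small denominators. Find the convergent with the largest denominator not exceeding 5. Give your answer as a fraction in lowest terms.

a_0 = 4: 4/1  (≤ bound)
a_1 = 1: 5/1  (≤ bound)
a_2 = 3: 19/4  (≤ bound)
a_3 = 1: 24/5  (≤ bound)
a_4 = 8: 211/44  (> 5, stop)

24/5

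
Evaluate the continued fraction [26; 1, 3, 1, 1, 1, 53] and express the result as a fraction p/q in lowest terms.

20116/751

Work from the innermost term outward:
Start with 53.
1 + 1/(53/1) = 1 + 1/53 = 54/53
1 + 1/(54/53) = 1 + 53/54 = 107/54
1 + 1/(107/54) = 1 + 54/107 = 161/107
3 + 1/(161/107) = 3 + 107/161 = 590/161
1 + 1/(590/161) = 1 + 161/590 = 751/590
26 + 1/(751/590) = 26 + 590/751 = 20116/751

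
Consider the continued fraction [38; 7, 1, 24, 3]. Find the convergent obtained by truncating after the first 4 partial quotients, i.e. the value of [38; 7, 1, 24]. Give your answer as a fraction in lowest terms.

7587/199

Start with 24.
1 + 1/(24/1) = 1 + 1/24 = 25/24
7 + 1/(25/24) = 7 + 24/25 = 199/25
38 + 1/(199/25) = 38 + 25/199 = 7587/199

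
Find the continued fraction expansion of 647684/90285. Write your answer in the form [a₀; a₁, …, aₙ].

647684 ÷ 90285 → quotient 7, remainder 15689
90285 ÷ 15689 → quotient 5, remainder 11840
15689 ÷ 11840 → quotient 1, remainder 3849
11840 ÷ 3849 → quotient 3, remainder 293
3849 ÷ 293 → quotient 13, remainder 40
293 ÷ 40 → quotient 7, remainder 13
40 ÷ 13 → quotient 3, remainder 1
13 ÷ 1 → quotient 13, remainder 0

[7; 5, 1, 3, 13, 7, 3, 13]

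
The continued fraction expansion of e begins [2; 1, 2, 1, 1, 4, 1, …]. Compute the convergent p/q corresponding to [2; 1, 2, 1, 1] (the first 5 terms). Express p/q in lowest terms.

Use the convergent recurrence hₖ = aₖ·hₖ₋₁ + hₖ₋₂ (and likewise for the denominators kₖ):
a_0 = 2: 2/1
a_1 = 1: 3/1
a_2 = 2: 8/3
a_3 = 1: 11/4
a_4 = 1: 19/7

19/7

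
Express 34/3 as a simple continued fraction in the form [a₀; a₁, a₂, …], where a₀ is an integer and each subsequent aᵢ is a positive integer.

⌊34/3⌋ = 11, remainder 1
⌊3/1⌋ = 3, remainder 0

[11; 3]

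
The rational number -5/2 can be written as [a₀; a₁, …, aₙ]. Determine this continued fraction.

-5 ÷ 2 → quotient -3, remainder 1
2 ÷ 1 → quotient 2, remainder 0

[-3; 2]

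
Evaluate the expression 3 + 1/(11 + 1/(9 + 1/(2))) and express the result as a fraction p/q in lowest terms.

Collapse the nested fraction from the inside out:
Start with 2.
9 + 1/(2/1) = 9 + 1/2 = 19/2
11 + 1/(19/2) = 11 + 2/19 = 211/19
3 + 1/(211/19) = 3 + 19/211 = 652/211

652/211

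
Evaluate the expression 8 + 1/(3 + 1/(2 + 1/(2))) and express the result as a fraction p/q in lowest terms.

141/17

Use the convergent recurrence hₖ = aₖ·hₖ₋₁ + hₖ₋₂ (and likewise for the denominators kₖ):
a_0 = 8: 8/1
a_1 = 3: 25/3
a_2 = 2: 58/7
a_3 = 2: 141/17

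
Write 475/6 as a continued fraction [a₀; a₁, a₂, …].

[79; 6]

475 ÷ 6 → quotient 79, remainder 1
6 ÷ 1 → quotient 6, remainder 0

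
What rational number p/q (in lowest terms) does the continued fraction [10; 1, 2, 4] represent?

a_0 = 10: 10/1
a_1 = 1: 11/1
a_2 = 2: 32/3
a_3 = 4: 139/13

139/13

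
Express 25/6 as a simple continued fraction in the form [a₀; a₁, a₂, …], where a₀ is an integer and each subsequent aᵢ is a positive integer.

Apply division with remainder until the remainder is 0:
⌊25/6⌋ = 4, remainder 1
⌊6/1⌋ = 6, remainder 0

[4; 6]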